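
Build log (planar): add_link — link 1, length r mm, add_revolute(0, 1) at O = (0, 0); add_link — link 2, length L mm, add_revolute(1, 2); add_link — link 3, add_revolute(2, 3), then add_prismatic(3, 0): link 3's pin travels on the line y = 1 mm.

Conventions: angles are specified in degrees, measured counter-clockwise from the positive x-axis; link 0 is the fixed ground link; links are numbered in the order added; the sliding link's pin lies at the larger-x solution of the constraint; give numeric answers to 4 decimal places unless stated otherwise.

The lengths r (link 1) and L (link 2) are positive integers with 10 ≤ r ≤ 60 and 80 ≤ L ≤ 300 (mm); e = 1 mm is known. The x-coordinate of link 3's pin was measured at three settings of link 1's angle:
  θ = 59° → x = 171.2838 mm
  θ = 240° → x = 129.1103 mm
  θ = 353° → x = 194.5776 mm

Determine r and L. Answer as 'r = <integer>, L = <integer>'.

constraint per measurement: (x − r cos θ)² + (r sin θ − e)² = L²
subtracting the θ₁ and θ₂ equations cancels the r² and L² terms:
r = (x₁² − x₂²) / (2[(x₁cos θ₁ + e sin θ₁) − (x₂cos θ₂ + e sin θ₂)]) = 41.0000 → r = 41
L² = (x₁ − r cos θ₁)² + (r sin θ₁ − e)² = 23716.0028 → L = 154.0000 → L = 154
check at θ₃=353°: x = 194.5776 (printed 194.5776) ✓

r = 41, L = 154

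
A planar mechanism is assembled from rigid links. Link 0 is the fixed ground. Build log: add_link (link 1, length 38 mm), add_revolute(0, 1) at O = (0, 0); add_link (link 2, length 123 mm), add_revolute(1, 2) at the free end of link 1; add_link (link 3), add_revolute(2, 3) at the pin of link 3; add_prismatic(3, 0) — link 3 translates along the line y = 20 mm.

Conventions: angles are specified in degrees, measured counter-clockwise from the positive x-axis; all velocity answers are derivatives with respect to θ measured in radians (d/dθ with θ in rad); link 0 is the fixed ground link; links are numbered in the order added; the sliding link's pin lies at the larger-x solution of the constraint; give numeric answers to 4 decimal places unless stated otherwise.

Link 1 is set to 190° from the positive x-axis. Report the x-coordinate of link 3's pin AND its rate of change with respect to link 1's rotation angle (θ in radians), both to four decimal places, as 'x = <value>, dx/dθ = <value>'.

geometry: r = 38 mm, L = 123 mm, e = 20 mm
crank pin P = (r cos θ, r sin θ) = (-37.422695, -6.598631)
h = r sin θ − e = -6.598631 − 20 = -26.598631
x = r cos θ + √(L² − h²) = -37.422695 + 120.089603 = 82.666909
dx/dθ = −r sin θ − h·r cos θ/√(L² − h²) (θ in radians; h = -26.598631) = -1.690117

x = 82.6669, dx/dθ = -1.6901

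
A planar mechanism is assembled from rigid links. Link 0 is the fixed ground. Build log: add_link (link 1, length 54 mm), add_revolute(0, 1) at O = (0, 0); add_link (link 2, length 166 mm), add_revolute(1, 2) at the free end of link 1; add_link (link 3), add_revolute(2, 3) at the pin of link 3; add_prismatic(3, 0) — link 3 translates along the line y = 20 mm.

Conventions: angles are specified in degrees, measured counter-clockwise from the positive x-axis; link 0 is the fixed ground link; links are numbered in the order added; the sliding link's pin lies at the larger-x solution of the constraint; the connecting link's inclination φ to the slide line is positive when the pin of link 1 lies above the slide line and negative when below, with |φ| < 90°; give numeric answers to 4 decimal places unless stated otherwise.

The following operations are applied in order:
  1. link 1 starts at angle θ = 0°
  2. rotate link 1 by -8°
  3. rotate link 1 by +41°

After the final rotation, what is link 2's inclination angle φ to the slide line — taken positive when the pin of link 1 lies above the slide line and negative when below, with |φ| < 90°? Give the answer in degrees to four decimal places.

geometry: r = 54 mm, L = 166 mm, e = 20 mm; θ starts at 0°
rotate link 1 by -8°: θ ← 0° -8° = -8°
rotate link 1 by +41°: θ ← -8° +41° = 33°
h = r sin θ − e = 29.410508 − 20 = 9.410508
sin φ = h / L = 9.410508 / 166 = 0.05668981
φ = arcsin(0.05668981) = 3.249829°

3.2498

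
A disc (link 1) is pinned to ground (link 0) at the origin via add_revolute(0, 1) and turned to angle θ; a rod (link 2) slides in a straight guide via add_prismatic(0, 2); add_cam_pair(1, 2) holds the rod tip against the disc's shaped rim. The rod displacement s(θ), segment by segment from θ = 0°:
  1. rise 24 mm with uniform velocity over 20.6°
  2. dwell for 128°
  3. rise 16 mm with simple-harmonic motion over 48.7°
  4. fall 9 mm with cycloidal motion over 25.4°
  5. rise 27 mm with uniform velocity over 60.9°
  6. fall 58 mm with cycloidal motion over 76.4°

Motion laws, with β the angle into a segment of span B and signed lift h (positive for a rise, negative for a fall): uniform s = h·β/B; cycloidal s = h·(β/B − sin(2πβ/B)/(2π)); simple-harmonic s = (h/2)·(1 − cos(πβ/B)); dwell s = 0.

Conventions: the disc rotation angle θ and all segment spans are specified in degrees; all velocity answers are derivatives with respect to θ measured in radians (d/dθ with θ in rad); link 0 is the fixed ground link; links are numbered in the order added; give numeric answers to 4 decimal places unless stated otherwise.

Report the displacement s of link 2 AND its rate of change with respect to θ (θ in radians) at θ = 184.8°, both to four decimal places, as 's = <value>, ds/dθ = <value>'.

segment 1 (0° to 20.6°, uniform, h = 24) is passed completely: s = 0.0000 + (24) = 24.0000
segment 2 (20.6° to 148.6°, dwell): s unchanged at 24.0000
θ = 184.8° falls in segment 3 (148.6° to 197.3°, simple-harmonic, h = 16): β = 184.8 − 148.6 = 36.2°, B = 48.7°; Δs = 16/2·(1 − cos(π·0.7433)) = 13.5370; s = 24.0000 + 13.5370 = 37.5370
velocity in seg [148.6°–197.3°] (simple-harmonic), θ in radians: β = 36.2° = 0.6318 rad, B = 48.7° = 0.8500 rad; ds/dθ = (πh/(2B)) sin(πβ/B) = (π·16/(2·0.8500)) sin(π·0.7433) = 21.342016 mm/rad

s = 37.5370, ds/dθ = 21.3420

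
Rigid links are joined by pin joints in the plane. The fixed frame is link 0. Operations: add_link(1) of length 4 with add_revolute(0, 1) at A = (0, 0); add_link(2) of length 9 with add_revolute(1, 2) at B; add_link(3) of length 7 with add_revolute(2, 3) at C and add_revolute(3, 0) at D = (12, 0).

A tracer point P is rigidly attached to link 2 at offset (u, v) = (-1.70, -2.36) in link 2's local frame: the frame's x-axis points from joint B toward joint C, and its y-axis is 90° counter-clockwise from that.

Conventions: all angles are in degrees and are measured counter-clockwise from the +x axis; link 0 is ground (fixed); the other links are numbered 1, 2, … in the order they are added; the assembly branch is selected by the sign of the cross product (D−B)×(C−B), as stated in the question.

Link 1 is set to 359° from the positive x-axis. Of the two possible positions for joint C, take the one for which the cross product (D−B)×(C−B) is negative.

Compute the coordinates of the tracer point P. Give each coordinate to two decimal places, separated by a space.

A=(0,0), D=(12.00,0)
B = A + 4.00·(cos359°, sin359°) = (3.9994, -0.0698)
|BD| = 8.0009
circle(B,9.00) ∩ circle(D,7.00): a=6.0002, h=6.7080
  candidates: C₊=(9.9409,6.6903) cross=53.670; C₋=(10.0579,-6.7252) cross=-53.670
  branch - wants cross < 0 → take C=(10.0579,-6.7252) (cross=-53.670)
ex = (C−B)/|BC| = (0.6732,-0.7395); ey = (0.7395,0.6732)
P = B + -1.70·ex + -2.36·ey = (1.1098,-0.4014)

1.11 -0.40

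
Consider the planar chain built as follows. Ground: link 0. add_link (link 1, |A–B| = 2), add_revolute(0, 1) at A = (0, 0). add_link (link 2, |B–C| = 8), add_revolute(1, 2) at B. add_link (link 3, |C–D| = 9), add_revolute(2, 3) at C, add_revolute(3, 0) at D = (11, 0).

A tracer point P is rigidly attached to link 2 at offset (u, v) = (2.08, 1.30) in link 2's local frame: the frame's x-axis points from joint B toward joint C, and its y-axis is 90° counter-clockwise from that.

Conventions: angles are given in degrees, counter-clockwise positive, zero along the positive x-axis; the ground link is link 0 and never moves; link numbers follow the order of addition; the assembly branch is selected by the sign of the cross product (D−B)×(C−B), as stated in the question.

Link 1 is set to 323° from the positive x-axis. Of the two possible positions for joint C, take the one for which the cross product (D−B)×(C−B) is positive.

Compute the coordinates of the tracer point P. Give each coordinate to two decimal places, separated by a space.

A=(0,0), D=(11.00,0)
B = A + 2.00·(cos323°, sin323°) = (1.5973, -1.2036)
|BD| = 9.4795
circle(B,8.00) ∩ circle(D,9.00): a=3.8431, h=7.0165
  candidates: C₊=(4.5183,6.2440) cross=66.512; C₋=(6.3001,-7.6754) cross=-66.512
  branch + wants cross > 0 → take C=(4.5183,6.2440) (cross=66.512)
ex = (C−B)/|BC| = (0.3651,0.9310); ey = (-0.9310,0.3651)
P = B + 2.08·ex + 1.30·ey = (1.1465,1.2074)

1.15 1.21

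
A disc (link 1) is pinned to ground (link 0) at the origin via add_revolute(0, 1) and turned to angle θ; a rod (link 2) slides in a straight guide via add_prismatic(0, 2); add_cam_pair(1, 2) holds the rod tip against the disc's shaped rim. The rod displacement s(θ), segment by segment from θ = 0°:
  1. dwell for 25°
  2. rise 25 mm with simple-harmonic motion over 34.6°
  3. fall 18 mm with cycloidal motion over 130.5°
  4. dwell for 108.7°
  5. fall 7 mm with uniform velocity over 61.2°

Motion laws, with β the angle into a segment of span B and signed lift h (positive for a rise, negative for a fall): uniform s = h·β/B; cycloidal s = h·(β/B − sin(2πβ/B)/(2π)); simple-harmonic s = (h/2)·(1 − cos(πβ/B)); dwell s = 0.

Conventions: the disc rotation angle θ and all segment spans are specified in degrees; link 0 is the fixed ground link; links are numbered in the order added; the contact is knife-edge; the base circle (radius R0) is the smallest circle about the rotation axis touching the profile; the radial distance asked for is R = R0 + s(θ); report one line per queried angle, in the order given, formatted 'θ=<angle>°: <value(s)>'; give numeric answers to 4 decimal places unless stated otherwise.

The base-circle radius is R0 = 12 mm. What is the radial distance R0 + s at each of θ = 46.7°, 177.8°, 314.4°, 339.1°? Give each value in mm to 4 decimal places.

segment 1 (0° to 25°, dwell): s unchanged at 0.0000
θ = 46.7° falls in segment 2 (25° to 59.6°, simple-harmonic, h = 25): β = 46.7 − 25 = 21.7°, B = 34.6°; Δs = 25/2·(1 − cos(π·0.6272)) = 17.3621; s = 0.0000 + 17.3621 = 17.3621
segment 2 (25° to 59.6°, simple-harmonic, h = 25) is passed completely: s = 0.0000 + (25) = 25.0000
θ = 177.8° falls in segment 3 (59.6° to 190.1°, cycloidal, h = -18): β = 177.8 − 59.6 = 118.2°, B = 130.5°; Δs = -18·(0.9057 − sin(2π·0.9057)/(2π)) = -17.9026; s = 25.0000 − 17.9026 = 7.0974
segment 3 (59.6° to 190.1°, cycloidal, h = -18) is passed completely: s = 25.0000 + (-18) = 7.0000
segment 4 (190.1° to 298.8°, dwell): s unchanged at 7.0000
θ = 314.4° falls in segment 5 (298.8° to 360°, uniform, h = -7): β = 314.4 − 298.8 = 15.6°, B = 61.2°; Δs = -7·15.6/61.2 = -1.7843; s = 7.0000 − 1.7843 = 5.2157
θ = 339.1° falls in segment 5 (298.8° to 360°, uniform, h = -7): β = 339.1 − 298.8 = 40.3°, B = 61.2°; Δs = -7·40.3/61.2 = -4.6095; s = 7.0000 − 4.6095 = 2.3905
θ=46.7°: R = R0 + s = 12 + 17.3621 = 29.3621
θ=177.8°: R = R0 + s = 12 + 7.0974 = 19.0974
θ=314.4°: R = R0 + s = 12 + 5.2157 = 17.2157
θ=339.1°: R = R0 + s = 12 + 2.3905 = 14.3905

θ=46.7°: 29.3621
θ=177.8°: 19.0974
θ=314.4°: 17.2157
θ=339.1°: 14.3905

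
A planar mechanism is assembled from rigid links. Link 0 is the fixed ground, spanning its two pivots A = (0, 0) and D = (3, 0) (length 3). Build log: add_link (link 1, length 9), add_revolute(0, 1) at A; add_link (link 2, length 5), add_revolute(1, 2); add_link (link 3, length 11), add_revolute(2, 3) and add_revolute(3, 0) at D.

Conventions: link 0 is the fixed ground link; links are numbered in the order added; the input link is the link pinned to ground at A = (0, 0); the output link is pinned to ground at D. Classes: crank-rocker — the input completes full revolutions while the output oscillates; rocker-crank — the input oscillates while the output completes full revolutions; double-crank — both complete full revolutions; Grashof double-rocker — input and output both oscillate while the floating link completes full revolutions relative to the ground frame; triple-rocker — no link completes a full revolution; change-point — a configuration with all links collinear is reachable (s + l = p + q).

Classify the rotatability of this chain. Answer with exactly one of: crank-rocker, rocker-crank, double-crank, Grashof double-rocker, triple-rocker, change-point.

lengths: ground=3, input=9, coupler=5, output=11
sorted: s=3 (shortest), l=11 (longest), p+q=14
s + l = 14 vs p + q = 14
s + l = p + q → change-point (collinear configuration reachable)

change-point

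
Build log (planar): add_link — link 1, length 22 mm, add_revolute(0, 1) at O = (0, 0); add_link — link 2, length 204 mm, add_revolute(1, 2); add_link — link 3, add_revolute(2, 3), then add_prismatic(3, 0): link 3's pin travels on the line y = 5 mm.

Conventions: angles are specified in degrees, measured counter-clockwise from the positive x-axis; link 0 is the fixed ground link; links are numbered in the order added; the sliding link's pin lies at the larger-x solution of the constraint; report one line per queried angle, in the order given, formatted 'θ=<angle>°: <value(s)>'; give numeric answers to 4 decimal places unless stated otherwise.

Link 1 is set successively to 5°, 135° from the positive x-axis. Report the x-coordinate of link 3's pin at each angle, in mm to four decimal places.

geometry: r = 22 mm, L = 204 mm, e = 5 mm
θ=5°: crank pin P = (r cos θ, r sin θ) = (21.916283, 1.917426)
θ=5°: h = r sin θ − e = 1.917426 − 5 = -3.082574
θ=5°: x = r cos θ + √(L² − h²) = 21.916283 + 203.976709 = 225.892992
θ=135°: crank pin P = (r cos θ, r sin θ) = (-15.556349, 15.556349)
θ=135°: h = r sin θ − e = 15.556349 − 5 = 10.556349
θ=135°: x = r cos θ + √(L² − h²) = -15.556349 + 203.726688 = 188.170339

θ=5°: 225.8930
θ=135°: 188.1703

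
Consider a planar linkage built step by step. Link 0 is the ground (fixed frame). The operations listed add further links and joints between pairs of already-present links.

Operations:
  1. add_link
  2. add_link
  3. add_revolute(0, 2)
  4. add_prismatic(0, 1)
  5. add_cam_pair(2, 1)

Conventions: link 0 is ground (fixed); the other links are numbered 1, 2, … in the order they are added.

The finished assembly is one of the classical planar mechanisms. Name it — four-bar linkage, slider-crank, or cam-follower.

links: 3 (incl. ground); joints: 1 revolute, 1 prismatic, 1 higher (cam) pair, forming one closed loop
3 links, revolute + prismatic + higher pair in one loop → cam-follower

cam-follower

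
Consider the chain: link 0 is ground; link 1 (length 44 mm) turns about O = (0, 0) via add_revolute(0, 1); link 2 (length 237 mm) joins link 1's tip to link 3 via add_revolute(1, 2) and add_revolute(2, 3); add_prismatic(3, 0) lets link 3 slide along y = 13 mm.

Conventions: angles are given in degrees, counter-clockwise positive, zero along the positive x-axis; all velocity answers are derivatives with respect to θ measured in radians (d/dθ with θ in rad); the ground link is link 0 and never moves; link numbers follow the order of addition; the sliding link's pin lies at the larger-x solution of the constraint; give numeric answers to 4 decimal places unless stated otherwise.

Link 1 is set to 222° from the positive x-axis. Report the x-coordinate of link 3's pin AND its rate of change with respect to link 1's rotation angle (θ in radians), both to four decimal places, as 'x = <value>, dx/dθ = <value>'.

geometry: r = 44 mm, L = 237 mm, e = 13 mm
crank pin P = (r cos θ, r sin θ) = (-32.698372, -29.441747)
h = r sin θ − e = -29.441747 − 13 = -42.441747
x = r cos θ + √(L² − h²) = -32.698372 + 233.168819 = 200.470447
dx/dθ = −r sin θ − h·r cos θ/√(L² − h²) (θ in radians; h = -42.441747) = 23.489939

x = 200.4704, dx/dθ = 23.4899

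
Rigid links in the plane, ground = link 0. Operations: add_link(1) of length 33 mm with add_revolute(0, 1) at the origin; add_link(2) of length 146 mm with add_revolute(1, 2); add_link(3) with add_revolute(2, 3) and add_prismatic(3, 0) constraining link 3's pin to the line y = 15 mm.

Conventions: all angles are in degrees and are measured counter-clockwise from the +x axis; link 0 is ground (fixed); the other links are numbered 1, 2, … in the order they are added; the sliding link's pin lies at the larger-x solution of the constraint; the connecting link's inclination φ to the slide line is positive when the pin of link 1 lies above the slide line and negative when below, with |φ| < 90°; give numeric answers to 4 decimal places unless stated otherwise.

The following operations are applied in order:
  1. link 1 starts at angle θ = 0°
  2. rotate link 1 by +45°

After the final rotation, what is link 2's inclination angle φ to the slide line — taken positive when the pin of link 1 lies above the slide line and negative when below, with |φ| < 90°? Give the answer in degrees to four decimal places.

geometry: r = 33 mm, L = 146 mm, e = 15 mm; θ starts at 0°
rotate link 1 by +45°: θ ← 0° +45° = 45°
h = r sin θ − e = 23.334524 − 15 = 8.334524
sin φ = h / L = 8.334524 / 146 = 0.05708578
φ = arcsin(0.05708578) = 3.272553°

3.2726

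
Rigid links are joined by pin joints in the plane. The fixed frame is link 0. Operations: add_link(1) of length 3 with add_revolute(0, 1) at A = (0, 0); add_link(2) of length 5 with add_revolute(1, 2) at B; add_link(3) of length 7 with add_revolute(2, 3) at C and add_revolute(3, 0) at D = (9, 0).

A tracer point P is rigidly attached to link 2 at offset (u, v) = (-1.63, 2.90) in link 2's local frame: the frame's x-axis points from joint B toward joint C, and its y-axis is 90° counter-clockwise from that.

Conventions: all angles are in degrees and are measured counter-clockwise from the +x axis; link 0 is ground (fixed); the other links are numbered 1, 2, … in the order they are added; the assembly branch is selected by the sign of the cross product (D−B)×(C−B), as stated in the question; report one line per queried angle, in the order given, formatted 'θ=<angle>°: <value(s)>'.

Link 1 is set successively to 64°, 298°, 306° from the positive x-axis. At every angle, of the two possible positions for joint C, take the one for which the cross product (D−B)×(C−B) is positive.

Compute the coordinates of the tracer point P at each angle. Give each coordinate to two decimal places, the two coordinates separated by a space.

A=(0,0), D=(9.00,0)
θ=64°: B = A + 3.00·(cos64°, sin64°) = (1.3151, 2.6964)
θ=64°: |BD| = 8.1442
θ=64°: circle(B,5.00) ∩ circle(D,7.00): a=2.5987, h=4.2716
θ=64°:   candidates: C₊=(5.1815,5.8668) cross=34.789; C₋=(2.3530,-2.1947) cross=-34.789
θ=64°:   branch + wants cross > 0 → take C=(5.1815,5.8668) (cross=34.789)
θ=64°: ex = (C−B)/|BC| = (0.7733,0.6341); ey = (-0.6341,0.7733)
θ=64°: P = B + -1.63·ex + 2.90·ey = (-1.7841,3.9053)
θ=298°: B = A + 3.00·(cos298°, sin298°) = (1.4084, -2.6488)
θ=298°: |BD| = 8.0404
θ=298°: circle(B,5.00) ∩ circle(D,7.00): a=2.5278, h=4.3140
θ=298°:   candidates: C₊=(2.3739,2.2571) cross=34.686; C₋=(5.2163,-5.8893) cross=-34.686
θ=298°:   branch + wants cross > 0 → take C=(2.3739,2.2571) (cross=34.686)
θ=298°: ex = (C−B)/|BC| = (0.1931,0.9812); ey = (-0.9812,0.1931)
θ=298°: P = B + -1.63·ex + 2.90·ey = (-1.7517,-3.6882)
θ=306°: B = A + 3.00·(cos306°, sin306°) = (1.7634, -2.4271)
θ=306°: |BD| = 7.6328
θ=306°: circle(B,5.00) ∩ circle(D,7.00): a=2.2442, h=4.4680
θ=306°:   candidates: C₊=(2.4704,2.5227) cross=34.104; C₋=(5.3118,-5.9496) cross=-34.104
θ=306°:   branch + wants cross > 0 → take C=(2.4704,2.5227) (cross=34.104)
θ=306°: ex = (C−B)/|BC| = (0.1414,0.9900); ey = (-0.9900,0.1414)
θ=306°: P = B + -1.63·ex + 2.90·ey = (-1.3380,-3.6306)

θ=64°: -1.78 3.91
θ=298°: -1.75 -3.69
θ=306°: -1.34 -3.63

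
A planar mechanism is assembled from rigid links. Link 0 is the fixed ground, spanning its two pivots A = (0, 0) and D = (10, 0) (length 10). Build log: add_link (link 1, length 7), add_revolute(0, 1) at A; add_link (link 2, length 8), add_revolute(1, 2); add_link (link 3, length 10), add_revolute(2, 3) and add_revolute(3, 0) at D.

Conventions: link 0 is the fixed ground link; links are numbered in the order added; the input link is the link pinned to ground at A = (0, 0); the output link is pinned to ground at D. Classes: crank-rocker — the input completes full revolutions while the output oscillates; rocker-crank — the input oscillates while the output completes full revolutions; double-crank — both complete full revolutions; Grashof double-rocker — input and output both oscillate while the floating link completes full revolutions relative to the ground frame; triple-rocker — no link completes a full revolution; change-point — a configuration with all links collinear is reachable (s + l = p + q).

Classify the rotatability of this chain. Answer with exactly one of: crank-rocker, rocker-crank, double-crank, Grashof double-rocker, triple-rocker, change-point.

lengths: ground=10, input=7, coupler=8, output=10
sorted: s=7 (shortest), l=10 (longest), p+q=18
s + l = 17 vs p + q = 18
s + l < p + q (Grashof) with shortest = input link → crank-rocker

crank-rocker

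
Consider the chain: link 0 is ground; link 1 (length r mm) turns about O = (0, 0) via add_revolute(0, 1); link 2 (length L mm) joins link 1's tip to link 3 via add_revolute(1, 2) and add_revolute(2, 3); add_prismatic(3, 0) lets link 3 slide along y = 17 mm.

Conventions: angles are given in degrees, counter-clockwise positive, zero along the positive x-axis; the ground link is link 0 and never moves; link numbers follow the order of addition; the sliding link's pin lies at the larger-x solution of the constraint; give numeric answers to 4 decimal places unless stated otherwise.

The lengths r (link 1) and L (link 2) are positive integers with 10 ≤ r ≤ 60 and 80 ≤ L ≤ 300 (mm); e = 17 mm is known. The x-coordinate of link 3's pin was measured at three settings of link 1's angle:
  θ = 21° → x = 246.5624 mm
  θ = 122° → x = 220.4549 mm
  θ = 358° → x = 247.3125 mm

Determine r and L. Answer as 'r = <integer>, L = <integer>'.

constraint per measurement: (x − r cos θ)² + (r sin θ − e)² = L²
subtracting the θ₁ and θ₂ equations cancels the r² and L² terms:
r = (x₁² − x₂²) / (2[(x₁cos θ₁ + e sin θ₁) − (x₂cos θ₂ + e sin θ₂)]) = 18.0000 → r = 18
L² = (x₁ − r cos θ₁)² + (r sin θ₁ − e)² = 52900.0060 → L = 230.0000 → L = 230
check at θ₃=358°: x = 247.3125 (printed 247.3125) ✓

r = 18, L = 230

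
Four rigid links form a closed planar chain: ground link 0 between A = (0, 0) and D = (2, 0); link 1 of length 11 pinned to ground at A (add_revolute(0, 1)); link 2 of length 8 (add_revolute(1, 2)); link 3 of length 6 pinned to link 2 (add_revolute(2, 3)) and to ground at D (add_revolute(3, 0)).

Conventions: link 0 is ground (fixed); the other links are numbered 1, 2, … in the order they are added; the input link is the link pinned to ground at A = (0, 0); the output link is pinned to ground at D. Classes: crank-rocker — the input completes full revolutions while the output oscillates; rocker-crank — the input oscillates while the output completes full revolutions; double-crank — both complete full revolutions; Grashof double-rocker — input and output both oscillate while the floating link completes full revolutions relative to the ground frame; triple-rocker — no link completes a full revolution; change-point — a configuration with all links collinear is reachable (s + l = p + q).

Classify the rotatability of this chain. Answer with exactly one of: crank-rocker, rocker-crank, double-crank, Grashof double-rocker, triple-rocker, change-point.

lengths: ground=2, input=11, coupler=8, output=6
sorted: s=2 (shortest), l=11 (longest), p+q=14
s + l = 13 vs p + q = 14
s + l < p + q (Grashof) with shortest = ground link → double-crank

double-crank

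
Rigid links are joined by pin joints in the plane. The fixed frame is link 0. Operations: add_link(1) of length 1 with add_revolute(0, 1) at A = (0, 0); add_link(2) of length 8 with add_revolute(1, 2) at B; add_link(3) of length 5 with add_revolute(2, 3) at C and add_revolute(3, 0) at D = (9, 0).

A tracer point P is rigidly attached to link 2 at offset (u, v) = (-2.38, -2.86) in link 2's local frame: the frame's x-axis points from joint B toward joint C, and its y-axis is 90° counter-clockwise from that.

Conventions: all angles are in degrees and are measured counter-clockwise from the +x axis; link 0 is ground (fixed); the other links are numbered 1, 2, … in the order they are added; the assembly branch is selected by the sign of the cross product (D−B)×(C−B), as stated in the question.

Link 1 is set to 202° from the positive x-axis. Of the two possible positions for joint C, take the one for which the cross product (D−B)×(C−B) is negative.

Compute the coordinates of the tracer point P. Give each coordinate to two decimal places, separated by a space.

A=(0,0), D=(9.00,0)
B = A + 1.00·(cos202°, sin202°) = (-0.9272, -0.3746)
|BD| = 9.9342
circle(B,8.00) ∩ circle(D,5.00): a=6.9300, h=3.9968
  candidates: C₊=(5.8472,3.8807) cross=39.706; C₋=(6.1486,-4.1073) cross=-39.706
  branch - wants cross < 0 → take C=(6.1486,-4.1073) (cross=-39.706)
ex = (C−B)/|BC| = (0.8845,-0.4666); ey = (0.4666,0.8845)
P = B + -2.38·ex + -2.86·ey = (-4.3667,-1.7937)

-4.37 -1.79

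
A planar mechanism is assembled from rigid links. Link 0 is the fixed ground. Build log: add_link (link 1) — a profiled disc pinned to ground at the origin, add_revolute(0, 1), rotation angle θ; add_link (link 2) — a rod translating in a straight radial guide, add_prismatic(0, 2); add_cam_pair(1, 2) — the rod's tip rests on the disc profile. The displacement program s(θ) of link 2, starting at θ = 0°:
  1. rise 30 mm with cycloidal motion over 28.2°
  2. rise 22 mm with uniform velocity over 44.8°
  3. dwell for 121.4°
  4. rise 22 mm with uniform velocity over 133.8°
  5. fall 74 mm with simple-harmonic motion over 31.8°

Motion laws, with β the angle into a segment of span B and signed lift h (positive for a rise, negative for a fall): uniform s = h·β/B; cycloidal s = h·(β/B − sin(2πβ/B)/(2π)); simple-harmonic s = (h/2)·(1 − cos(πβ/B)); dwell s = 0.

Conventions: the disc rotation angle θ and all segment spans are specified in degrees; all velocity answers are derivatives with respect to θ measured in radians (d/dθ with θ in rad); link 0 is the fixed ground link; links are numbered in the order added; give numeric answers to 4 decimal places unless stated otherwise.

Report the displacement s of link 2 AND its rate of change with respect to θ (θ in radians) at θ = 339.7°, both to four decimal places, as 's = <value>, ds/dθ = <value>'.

seg 1 [0°–28.2°] cycloidal, h=30: full span → s += 30 → s = 30.0000
seg 2 [28.2°–73°] uniform, h=22: full span → s += 22 → s = 52.0000
seg 3 [73°–194.4°] dwell: s stays 52.0000
seg 4 [194.4°–328.2°] uniform, h=22: full span → s += 22 → s = 74.0000
seg 5 [328.2°–360°] simple-harmonic, h=-74: θ=339.7° here. β=11.5, B=31.8. -74/2·(1 − cos(π·0.3616)) = -21.4184 → s = 52.5816
velocity in seg [328.2°–360°] (simple-harmonic), θ in radians: β = 11.5° = 0.2007 rad, B = 31.8° = 0.5550 rad; ds/dθ = (πh/(2B)) sin(πβ/B) = (π·(-74)/(2·0.5550)) sin(π·0.3616) = -189.957110 mm/rad

s = 52.5816, ds/dθ = -189.9571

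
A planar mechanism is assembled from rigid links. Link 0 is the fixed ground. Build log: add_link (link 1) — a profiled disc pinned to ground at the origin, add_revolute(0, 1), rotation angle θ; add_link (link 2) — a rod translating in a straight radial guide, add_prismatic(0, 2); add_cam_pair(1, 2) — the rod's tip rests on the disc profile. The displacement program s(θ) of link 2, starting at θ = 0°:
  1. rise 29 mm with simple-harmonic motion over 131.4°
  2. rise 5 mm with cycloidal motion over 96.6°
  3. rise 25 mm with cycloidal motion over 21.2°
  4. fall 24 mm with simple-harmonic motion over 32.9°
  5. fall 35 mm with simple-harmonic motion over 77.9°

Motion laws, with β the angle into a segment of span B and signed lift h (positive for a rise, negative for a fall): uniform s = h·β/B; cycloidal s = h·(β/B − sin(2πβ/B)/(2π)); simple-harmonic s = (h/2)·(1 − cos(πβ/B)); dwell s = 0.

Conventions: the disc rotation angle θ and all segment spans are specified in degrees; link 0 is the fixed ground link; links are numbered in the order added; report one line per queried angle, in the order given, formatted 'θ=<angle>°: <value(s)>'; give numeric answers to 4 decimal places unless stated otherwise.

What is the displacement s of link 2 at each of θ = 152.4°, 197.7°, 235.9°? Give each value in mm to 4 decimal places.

seg 1 [0°–131.4°] simple-harmonic, h=29: full span → s += 29 → s = 29.0000
seg 2 [131.4°–228°] cycloidal, h=5: θ=152.4° here. β=21, B=96.6. 5·(0.2174 − sin(2π·0.2174)/(2π)) = 0.3078 → s = 29.3078
seg 2 [131.4°–228°] cycloidal, h=5: θ=197.7° here. β=66.3, B=96.6. 5·(0.6863 − sin(2π·0.6863)/(2π)) = 4.1646 → s = 33.1646
seg 2 [131.4°–228°] cycloidal, h=5: full span → s += 5 → s = 34.0000
seg 3 [228°–249.2°] cycloidal, h=25: θ=235.9° here. β=7.9, B=21.2. 25·(0.3726 − sin(2π·0.3726)/(2π)) = 6.4612 → s = 40.4612

θ=152.4°: 29.3078
θ=197.7°: 33.1646
θ=235.9°: 40.4612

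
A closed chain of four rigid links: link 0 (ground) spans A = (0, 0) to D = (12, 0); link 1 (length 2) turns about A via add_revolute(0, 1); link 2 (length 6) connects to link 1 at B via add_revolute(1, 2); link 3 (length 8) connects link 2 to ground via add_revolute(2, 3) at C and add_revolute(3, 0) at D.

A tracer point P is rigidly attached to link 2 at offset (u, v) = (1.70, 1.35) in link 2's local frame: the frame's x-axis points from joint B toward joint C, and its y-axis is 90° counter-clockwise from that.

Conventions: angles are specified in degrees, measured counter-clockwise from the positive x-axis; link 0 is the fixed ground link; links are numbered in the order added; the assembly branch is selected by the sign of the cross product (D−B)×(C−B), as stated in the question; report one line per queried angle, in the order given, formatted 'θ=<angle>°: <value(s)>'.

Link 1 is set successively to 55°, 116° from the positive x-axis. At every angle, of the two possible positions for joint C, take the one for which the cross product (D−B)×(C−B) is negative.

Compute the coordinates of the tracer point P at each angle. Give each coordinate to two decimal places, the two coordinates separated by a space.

A=(0,0), D=(12.00,0)
θ=55°: B = A + 2.00·(cos55°, sin55°) = (1.1472, 1.6383)
θ=55°: |BD| = 10.9758
θ=55°: circle(B,6.00) ∩ circle(D,8.00): a=4.2124, h=4.2727
θ=55°:   candidates: C₊=(5.9501,5.2344) cross=46.896; C₋=(4.6746,-3.2153) cross=-46.896
θ=55°:   branch - wants cross < 0 → take C=(4.6746,-3.2153) (cross=-46.896)
θ=55°: ex = (C−B)/|BC| = (0.5879,-0.8089); ey = (0.8089,0.5879)
θ=55°: P = B + 1.70·ex + 1.35·ey = (3.2386,1.0568)
θ=116°: B = A + 2.00·(cos116°, sin116°) = (-0.8767, 1.7976)
θ=116°: |BD| = 13.0016
θ=116°: circle(B,6.00) ∩ circle(D,8.00): a=5.4240, h=2.5652
θ=116°:   candidates: C₊=(4.8498,3.5882) cross=33.351; C₋=(4.1405,-1.4929) cross=-33.351
θ=116°:   branch - wants cross < 0 → take C=(4.1405,-1.4929) (cross=-33.351)
θ=116°: ex = (C−B)/|BC| = (0.8362,-0.5484); ey = (0.5484,0.8362)
θ=116°: P = B + 1.70·ex + 1.35·ey = (1.2852,1.9942)

θ=55°: 3.24 1.06
θ=116°: 1.29 1.99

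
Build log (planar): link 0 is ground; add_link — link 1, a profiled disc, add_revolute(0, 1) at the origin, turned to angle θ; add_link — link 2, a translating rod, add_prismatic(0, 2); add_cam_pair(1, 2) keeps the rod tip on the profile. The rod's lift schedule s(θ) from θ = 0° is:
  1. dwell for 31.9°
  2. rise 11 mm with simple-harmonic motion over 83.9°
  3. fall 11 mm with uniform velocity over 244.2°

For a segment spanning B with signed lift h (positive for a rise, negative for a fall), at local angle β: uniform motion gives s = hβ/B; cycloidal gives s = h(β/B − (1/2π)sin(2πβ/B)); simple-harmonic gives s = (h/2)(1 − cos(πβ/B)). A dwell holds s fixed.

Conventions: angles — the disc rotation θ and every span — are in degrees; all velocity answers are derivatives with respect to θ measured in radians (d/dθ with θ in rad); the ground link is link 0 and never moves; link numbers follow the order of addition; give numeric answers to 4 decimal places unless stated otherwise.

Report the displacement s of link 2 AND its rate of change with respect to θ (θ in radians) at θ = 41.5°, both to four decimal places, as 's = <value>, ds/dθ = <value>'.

seg 1 [0°–31.9°] dwell: s stays 0.0000
seg 2 [31.9°–115.8°] simple-harmonic, h=11: θ=41.5° here. β=9.6, B=83.9. 11/2·(1 − cos(π·0.1144)) = 0.3515 → s = 0.3515
velocity in seg [31.9°–115.8°] (simple-harmonic), θ in radians: β = 9.6° = 0.1676 rad, B = 83.9° = 1.4643 rad; ds/dθ = (πh/(2B)) sin(πβ/B) = (π·11/(2·1.4643)) sin(π·0.1144) = 4.150866 mm/rad

s = 0.3515, ds/dθ = 4.1509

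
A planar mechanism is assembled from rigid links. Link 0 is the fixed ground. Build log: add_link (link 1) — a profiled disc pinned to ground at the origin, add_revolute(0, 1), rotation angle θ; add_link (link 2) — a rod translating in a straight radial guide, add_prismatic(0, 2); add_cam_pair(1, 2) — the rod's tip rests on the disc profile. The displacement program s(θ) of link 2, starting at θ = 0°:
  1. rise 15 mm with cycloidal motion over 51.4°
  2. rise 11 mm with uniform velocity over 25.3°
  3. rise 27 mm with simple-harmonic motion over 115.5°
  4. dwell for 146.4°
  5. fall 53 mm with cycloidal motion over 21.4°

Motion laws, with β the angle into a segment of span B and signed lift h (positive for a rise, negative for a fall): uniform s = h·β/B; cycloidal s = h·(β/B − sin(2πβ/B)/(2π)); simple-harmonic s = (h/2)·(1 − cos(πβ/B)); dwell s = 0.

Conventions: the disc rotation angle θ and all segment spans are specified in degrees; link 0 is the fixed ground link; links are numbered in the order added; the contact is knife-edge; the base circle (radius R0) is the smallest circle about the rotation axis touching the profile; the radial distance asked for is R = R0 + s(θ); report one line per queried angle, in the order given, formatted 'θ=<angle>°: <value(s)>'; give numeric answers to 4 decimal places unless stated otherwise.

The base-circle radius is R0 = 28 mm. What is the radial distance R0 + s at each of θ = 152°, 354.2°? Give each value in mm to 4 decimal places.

seg 1 [0°–51.4°] cycloidal, h=15: full span → s += 15 → s = 15.0000
seg 2 [51.4°–76.7°] uniform, h=11: full span → s += 11 → s = 26.0000
seg 3 [76.7°–192.2°] simple-harmonic, h=27: θ=152° here. β=75.3, B=115.5. 27/2·(1 − cos(π·0.6519)) = 19.7024 → s = 45.7024
seg 3 [76.7°–192.2°] simple-harmonic, h=27: full span → s += 27 → s = 53.0000
seg 4 [192.2°–338.6°] dwell: s stays 53.0000
seg 5 [338.6°–360°] cycloidal, h=-53: θ=354.2° here. β=15.6, B=21.4. -53·(0.7290 − sin(2π·0.7290)/(2π)) = -46.9972 → s = 6.0028
θ=152°: R = R0 + s = 28 + 45.7024 = 73.7024
θ=354.2°: R = R0 + s = 28 + 6.0028 = 34.0028

θ=152°: 73.7024
θ=354.2°: 34.0028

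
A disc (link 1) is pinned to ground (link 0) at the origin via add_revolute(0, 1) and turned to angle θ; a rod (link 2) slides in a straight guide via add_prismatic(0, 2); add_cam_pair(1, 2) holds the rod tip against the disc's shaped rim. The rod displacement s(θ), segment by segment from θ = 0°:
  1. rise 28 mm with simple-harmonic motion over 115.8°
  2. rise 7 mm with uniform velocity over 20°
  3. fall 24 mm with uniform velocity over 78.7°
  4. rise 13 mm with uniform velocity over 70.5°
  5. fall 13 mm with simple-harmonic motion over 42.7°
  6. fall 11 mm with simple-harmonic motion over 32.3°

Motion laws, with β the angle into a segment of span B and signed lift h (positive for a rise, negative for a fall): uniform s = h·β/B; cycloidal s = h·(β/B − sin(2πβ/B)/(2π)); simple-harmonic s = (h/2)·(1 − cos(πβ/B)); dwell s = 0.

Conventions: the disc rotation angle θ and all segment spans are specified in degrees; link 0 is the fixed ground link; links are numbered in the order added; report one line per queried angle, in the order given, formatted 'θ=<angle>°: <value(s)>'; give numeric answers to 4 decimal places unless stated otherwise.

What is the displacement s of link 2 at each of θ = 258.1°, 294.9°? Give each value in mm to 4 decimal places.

segment 1 (0° to 115.8°, simple-harmonic, h = 28) is passed completely: s = 0.0000 + (28) = 28.0000
segment 2 (115.8° to 135.8°, uniform, h = 7) is passed completely: s = 28.0000 + (7) = 35.0000
segment 3 (135.8° to 214.5°, uniform, h = -24) is passed completely: s = 35.0000 + (-24) = 11.0000
θ = 258.1° falls in segment 4 (214.5° to 285°, uniform, h = 13): β = 258.1 − 214.5 = 43.6°, B = 70.5°; Δs = 13·43.6/70.5 = 8.0397; s = 11.0000 + 8.0397 = 19.0397
segment 4 (214.5° to 285°, uniform, h = 13) is passed completely: s = 11.0000 + (13) = 24.0000
θ = 294.9° falls in segment 5 (285° to 327.7°, simple-harmonic, h = -13): β = 294.9 − 285 = 9.9°, B = 42.7°; Δs = -13/2·(1 − cos(π·0.2319)) = -1.6493; s = 24.0000 − 1.6493 = 22.3507

θ=258.1°: 19.0397
θ=294.9°: 22.3507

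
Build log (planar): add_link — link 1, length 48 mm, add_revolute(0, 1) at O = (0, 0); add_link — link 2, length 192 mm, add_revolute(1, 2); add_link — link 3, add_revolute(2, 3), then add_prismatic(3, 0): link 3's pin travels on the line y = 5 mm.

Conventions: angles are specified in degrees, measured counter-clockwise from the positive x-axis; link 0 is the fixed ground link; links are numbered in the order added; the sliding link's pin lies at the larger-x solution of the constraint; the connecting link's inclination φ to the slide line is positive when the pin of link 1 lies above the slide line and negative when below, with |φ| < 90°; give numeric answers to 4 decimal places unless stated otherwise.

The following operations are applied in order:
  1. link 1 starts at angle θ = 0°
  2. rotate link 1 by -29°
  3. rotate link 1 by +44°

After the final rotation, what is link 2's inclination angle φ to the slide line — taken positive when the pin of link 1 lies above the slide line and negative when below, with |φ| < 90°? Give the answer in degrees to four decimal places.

geometry: r = 48 mm, L = 192 mm, e = 5 mm; θ starts at 0°
rotate link 1 by -29°: θ ← 0° -29° = -29°
rotate link 1 by +44°: θ ← -29° +44° = 15°
h = r sin θ − e = 12.423314 − 5 = 7.423314
sin φ = h / L = 7.423314 / 192 = 0.03866309
φ = arcsin(0.03866309) = 2.215784°

2.2158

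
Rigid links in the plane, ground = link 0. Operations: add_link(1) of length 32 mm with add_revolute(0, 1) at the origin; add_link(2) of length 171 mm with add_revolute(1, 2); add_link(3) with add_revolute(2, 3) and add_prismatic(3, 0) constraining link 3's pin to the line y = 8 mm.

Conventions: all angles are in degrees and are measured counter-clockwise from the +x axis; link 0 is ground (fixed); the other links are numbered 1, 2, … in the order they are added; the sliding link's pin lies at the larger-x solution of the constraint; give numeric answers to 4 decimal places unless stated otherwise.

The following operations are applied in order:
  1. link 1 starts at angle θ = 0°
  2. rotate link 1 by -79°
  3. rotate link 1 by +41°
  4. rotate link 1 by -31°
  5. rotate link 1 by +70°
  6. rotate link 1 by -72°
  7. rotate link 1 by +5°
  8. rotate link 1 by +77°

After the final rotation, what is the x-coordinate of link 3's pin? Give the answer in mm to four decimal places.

geometry: r = 32 mm, L = 171 mm, e = 8 mm; θ starts at 0°
rotate link 1 by -79°: θ ← 0° -79° = -79°
rotate link 1 by +41°: θ ← -79° +41° = -38°
rotate link 1 by -31°: θ ← -38° -31° = -69°
rotate link 1 by +70°: θ ← -69° +70° = 1°
rotate link 1 by -72°: θ ← 1° -72° = -71°
rotate link 1 by +5°: θ ← -71° +5° = -66°
rotate link 1 by +77°: θ ← -66° +77° = 11°
crank pin P = (r cos θ, r sin θ) = (31.412070, 6.105888)
h = r sin θ − e = 6.105888 − 8 = -1.894112
x = r cos θ + √(L² − h²) = 31.412070 + 170.989509 = 202.401579

202.4016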